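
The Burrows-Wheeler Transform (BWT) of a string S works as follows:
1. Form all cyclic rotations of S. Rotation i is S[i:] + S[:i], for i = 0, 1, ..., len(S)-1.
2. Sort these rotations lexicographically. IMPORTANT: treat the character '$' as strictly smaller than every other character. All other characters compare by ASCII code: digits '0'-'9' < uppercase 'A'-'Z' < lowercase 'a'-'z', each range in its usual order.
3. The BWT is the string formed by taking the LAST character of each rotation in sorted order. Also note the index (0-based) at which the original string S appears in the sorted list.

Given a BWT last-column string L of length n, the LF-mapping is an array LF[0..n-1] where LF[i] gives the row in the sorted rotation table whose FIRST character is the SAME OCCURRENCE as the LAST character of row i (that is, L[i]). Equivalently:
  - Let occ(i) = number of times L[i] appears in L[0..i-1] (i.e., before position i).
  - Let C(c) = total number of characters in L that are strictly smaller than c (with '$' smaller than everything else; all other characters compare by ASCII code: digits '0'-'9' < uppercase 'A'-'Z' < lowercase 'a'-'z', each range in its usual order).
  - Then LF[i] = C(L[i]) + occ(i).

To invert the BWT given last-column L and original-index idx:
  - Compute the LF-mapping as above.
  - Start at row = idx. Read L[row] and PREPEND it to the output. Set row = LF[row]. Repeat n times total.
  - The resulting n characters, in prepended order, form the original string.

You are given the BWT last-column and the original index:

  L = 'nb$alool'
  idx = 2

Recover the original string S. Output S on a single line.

Answer: balloon$

Derivation:
LF mapping: 5 2 0 1 3 6 7 4
Walk LF starting at row 2, prepending L[row]:
  step 1: row=2, L[2]='$', prepend. Next row=LF[2]=0
  step 2: row=0, L[0]='n', prepend. Next row=LF[0]=5
  step 3: row=5, L[5]='o', prepend. Next row=LF[5]=6
  step 4: row=6, L[6]='o', prepend. Next row=LF[6]=7
  step 5: row=7, L[7]='l', prepend. Next row=LF[7]=4
  step 6: row=4, L[4]='l', prepend. Next row=LF[4]=3
  step 7: row=3, L[3]='a', prepend. Next row=LF[3]=1
  step 8: row=1, L[1]='b', prepend. Next row=LF[1]=2
Reversed output: balloon$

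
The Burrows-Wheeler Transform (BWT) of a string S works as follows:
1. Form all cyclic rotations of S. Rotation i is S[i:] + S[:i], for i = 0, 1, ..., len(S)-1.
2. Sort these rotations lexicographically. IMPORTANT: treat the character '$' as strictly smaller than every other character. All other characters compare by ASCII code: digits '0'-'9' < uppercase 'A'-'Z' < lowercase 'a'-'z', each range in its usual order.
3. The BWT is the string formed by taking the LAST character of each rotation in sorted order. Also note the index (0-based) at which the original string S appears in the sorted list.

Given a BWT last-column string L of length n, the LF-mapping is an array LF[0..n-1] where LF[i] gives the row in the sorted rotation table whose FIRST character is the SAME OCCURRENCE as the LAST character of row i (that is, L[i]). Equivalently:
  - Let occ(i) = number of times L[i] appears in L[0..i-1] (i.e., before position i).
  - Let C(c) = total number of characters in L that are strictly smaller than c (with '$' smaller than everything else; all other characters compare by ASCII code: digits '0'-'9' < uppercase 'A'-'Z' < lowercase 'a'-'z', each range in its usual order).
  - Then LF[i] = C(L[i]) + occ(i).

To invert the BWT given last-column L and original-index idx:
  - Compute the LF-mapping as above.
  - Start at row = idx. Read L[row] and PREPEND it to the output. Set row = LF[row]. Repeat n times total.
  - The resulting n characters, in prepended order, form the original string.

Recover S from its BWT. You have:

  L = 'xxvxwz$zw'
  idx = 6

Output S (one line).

Answer: xwzzxvwx$

Derivation:
LF mapping: 4 5 1 6 2 7 0 8 3
Walk LF starting at row 6, prepending L[row]:
  step 1: row=6, L[6]='$', prepend. Next row=LF[6]=0
  step 2: row=0, L[0]='x', prepend. Next row=LF[0]=4
  step 3: row=4, L[4]='w', prepend. Next row=LF[4]=2
  step 4: row=2, L[2]='v', prepend. Next row=LF[2]=1
  step 5: row=1, L[1]='x', prepend. Next row=LF[1]=5
  step 6: row=5, L[5]='z', prepend. Next row=LF[5]=7
  step 7: row=7, L[7]='z', prepend. Next row=LF[7]=8
  step 8: row=8, L[8]='w', prepend. Next row=LF[8]=3
  step 9: row=3, L[3]='x', prepend. Next row=LF[3]=6
Reversed output: xwzzxvwx$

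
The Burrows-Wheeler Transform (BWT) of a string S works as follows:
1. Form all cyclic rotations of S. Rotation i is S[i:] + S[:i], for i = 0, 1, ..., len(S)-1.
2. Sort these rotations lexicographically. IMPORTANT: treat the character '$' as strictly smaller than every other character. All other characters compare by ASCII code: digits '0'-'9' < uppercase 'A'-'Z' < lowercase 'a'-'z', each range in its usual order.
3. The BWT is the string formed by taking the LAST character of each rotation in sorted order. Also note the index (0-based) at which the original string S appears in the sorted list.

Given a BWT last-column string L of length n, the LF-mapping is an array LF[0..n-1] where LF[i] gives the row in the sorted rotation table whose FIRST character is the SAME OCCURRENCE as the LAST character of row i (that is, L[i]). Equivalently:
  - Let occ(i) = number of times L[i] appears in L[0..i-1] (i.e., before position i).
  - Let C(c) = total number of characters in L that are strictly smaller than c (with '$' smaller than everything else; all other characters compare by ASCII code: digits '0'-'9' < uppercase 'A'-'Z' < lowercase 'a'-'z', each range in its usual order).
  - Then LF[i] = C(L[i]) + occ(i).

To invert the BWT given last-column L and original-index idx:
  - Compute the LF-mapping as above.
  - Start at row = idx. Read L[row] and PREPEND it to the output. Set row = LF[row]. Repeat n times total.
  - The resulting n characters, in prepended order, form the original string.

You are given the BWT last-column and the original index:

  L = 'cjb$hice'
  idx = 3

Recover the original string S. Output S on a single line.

LF mapping: 2 7 1 0 5 6 3 4
Walk LF starting at row 3, prepending L[row]:
  step 1: row=3, L[3]='$', prepend. Next row=LF[3]=0
  step 2: row=0, L[0]='c', prepend. Next row=LF[0]=2
  step 3: row=2, L[2]='b', prepend. Next row=LF[2]=1
  step 4: row=1, L[1]='j', prepend. Next row=LF[1]=7
  step 5: row=7, L[7]='e', prepend. Next row=LF[7]=4
  step 6: row=4, L[4]='h', prepend. Next row=LF[4]=5
  step 7: row=5, L[5]='i', prepend. Next row=LF[5]=6
  step 8: row=6, L[6]='c', prepend. Next row=LF[6]=3
Reversed output: cihejbc$

Answer: cihejbc$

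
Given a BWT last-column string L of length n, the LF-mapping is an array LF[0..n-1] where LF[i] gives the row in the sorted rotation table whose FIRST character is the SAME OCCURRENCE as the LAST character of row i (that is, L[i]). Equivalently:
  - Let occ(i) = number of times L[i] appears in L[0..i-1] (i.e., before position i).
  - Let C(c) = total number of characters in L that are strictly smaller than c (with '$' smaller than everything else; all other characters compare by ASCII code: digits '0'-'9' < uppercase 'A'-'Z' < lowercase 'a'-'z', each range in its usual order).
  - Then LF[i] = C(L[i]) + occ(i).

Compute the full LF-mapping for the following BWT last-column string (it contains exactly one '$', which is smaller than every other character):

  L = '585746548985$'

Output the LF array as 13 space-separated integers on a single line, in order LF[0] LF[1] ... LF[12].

Answer: 3 9 4 8 1 7 5 2 10 12 11 6 0

Derivation:
Char counts: '$':1, '4':2, '5':4, '6':1, '7':1, '8':3, '9':1
C (first-col start): C('$')=0, C('4')=1, C('5')=3, C('6')=7, C('7')=8, C('8')=9, C('9')=12
L[0]='5': occ=0, LF[0]=C('5')+0=3+0=3
L[1]='8': occ=0, LF[1]=C('8')+0=9+0=9
L[2]='5': occ=1, LF[2]=C('5')+1=3+1=4
L[3]='7': occ=0, LF[3]=C('7')+0=8+0=8
L[4]='4': occ=0, LF[4]=C('4')+0=1+0=1
L[5]='6': occ=0, LF[5]=C('6')+0=7+0=7
L[6]='5': occ=2, LF[6]=C('5')+2=3+2=5
L[7]='4': occ=1, LF[7]=C('4')+1=1+1=2
L[8]='8': occ=1, LF[8]=C('8')+1=9+1=10
L[9]='9': occ=0, LF[9]=C('9')+0=12+0=12
L[10]='8': occ=2, LF[10]=C('8')+2=9+2=11
L[11]='5': occ=3, LF[11]=C('5')+3=3+3=6
L[12]='$': occ=0, LF[12]=C('$')+0=0+0=0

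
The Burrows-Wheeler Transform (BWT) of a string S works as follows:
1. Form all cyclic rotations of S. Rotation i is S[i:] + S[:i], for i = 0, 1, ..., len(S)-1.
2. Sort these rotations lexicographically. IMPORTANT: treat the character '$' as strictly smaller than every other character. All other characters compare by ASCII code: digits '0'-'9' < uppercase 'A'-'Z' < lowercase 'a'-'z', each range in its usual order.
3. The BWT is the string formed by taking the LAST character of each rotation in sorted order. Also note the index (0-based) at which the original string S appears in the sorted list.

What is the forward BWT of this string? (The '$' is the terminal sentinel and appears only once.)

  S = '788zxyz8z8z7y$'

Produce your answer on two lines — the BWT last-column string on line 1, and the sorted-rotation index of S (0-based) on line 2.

Answer: y$z7zz8z7x88y8
1

Derivation:
All 14 rotations (rotation i = S[i:]+S[:i]):
  rot[0] = 788zxyz8z8z7y$
  rot[1] = 88zxyz8z8z7y$7
  rot[2] = 8zxyz8z8z7y$78
  rot[3] = zxyz8z8z7y$788
  rot[4] = xyz8z8z7y$788z
  rot[5] = yz8z8z7y$788zx
  rot[6] = z8z8z7y$788zxy
  rot[7] = 8z8z7y$788zxyz
  rot[8] = z8z7y$788zxyz8
  rot[9] = 8z7y$788zxyz8z
  rot[10] = z7y$788zxyz8z8
  rot[11] = 7y$788zxyz8z8z
  rot[12] = y$788zxyz8z8z7
  rot[13] = $788zxyz8z8z7y
Sorted (with $ < everything):
  sorted[0] = $788zxyz8z8z7y  (last char: 'y')
  sorted[1] = 788zxyz8z8z7y$  (last char: '$')
  sorted[2] = 7y$788zxyz8z8z  (last char: 'z')
  sorted[3] = 88zxyz8z8z7y$7  (last char: '7')
  sorted[4] = 8z7y$788zxyz8z  (last char: 'z')
  sorted[5] = 8z8z7y$788zxyz  (last char: 'z')
  sorted[6] = 8zxyz8z8z7y$78  (last char: '8')
  sorted[7] = xyz8z8z7y$788z  (last char: 'z')
  sorted[8] = y$788zxyz8z8z7  (last char: '7')
  sorted[9] = yz8z8z7y$788zx  (last char: 'x')
  sorted[10] = z7y$788zxyz8z8  (last char: '8')
  sorted[11] = z8z7y$788zxyz8  (last char: '8')
  sorted[12] = z8z8z7y$788zxy  (last char: 'y')
  sorted[13] = zxyz8z8z7y$788  (last char: '8')
Last column: y$z7zz8z7x88y8
Original string S is at sorted index 1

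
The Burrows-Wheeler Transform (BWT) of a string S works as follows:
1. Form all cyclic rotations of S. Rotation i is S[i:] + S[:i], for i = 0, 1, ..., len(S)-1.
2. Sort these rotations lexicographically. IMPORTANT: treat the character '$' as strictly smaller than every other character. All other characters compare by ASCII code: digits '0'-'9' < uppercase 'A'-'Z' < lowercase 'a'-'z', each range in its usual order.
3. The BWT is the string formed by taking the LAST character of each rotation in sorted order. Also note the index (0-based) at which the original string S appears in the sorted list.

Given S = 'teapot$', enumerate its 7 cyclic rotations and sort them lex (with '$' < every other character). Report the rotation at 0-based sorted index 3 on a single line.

Answer: ot$teap

Derivation:
All 7 rotations (rotation i = S[i:]+S[:i]):
  rot[0] = teapot$
  rot[1] = eapot$t
  rot[2] = apot$te
  rot[3] = pot$tea
  rot[4] = ot$teap
  rot[5] = t$teapo
  rot[6] = $teapot
Sorted (with $ < everything):
  sorted[0] = $teapot
  sorted[1] = apot$te
  sorted[2] = eapot$t
  sorted[3] = ot$teap
  sorted[4] = pot$tea
  sorted[5] = t$teapo
  sorted[6] = teapot$
sorted[3] = ot$teap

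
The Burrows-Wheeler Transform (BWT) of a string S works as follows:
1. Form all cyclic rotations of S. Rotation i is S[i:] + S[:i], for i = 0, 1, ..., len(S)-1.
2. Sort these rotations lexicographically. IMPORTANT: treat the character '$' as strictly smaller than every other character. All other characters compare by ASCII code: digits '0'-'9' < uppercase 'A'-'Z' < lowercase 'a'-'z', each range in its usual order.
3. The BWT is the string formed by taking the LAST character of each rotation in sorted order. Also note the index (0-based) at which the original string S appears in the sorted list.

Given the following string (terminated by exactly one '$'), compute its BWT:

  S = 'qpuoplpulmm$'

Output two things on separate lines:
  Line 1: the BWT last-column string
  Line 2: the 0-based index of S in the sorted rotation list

All 12 rotations (rotation i = S[i:]+S[:i]):
  rot[0] = qpuoplpulmm$
  rot[1] = puoplpulmm$q
  rot[2] = uoplpulmm$qp
  rot[3] = oplpulmm$qpu
  rot[4] = plpulmm$qpuo
  rot[5] = lpulmm$qpuop
  rot[6] = pulmm$qpuopl
  rot[7] = ulmm$qpuoplp
  rot[8] = lmm$qpuoplpu
  rot[9] = mm$qpuoplpul
  rot[10] = m$qpuoplpulm
  rot[11] = $qpuoplpulmm
Sorted (with $ < everything):
  sorted[0] = $qpuoplpulmm  (last char: 'm')
  sorted[1] = lmm$qpuoplpu  (last char: 'u')
  sorted[2] = lpulmm$qpuop  (last char: 'p')
  sorted[3] = m$qpuoplpulm  (last char: 'm')
  sorted[4] = mm$qpuoplpul  (last char: 'l')
  sorted[5] = oplpulmm$qpu  (last char: 'u')
  sorted[6] = plpulmm$qpuo  (last char: 'o')
  sorted[7] = pulmm$qpuopl  (last char: 'l')
  sorted[8] = puoplpulmm$q  (last char: 'q')
  sorted[9] = qpuoplpulmm$  (last char: '$')
  sorted[10] = ulmm$qpuoplp  (last char: 'p')
  sorted[11] = uoplpulmm$qp  (last char: 'p')
Last column: mupmluolq$pp
Original string S is at sorted index 9

Answer: mupmluolq$pp
9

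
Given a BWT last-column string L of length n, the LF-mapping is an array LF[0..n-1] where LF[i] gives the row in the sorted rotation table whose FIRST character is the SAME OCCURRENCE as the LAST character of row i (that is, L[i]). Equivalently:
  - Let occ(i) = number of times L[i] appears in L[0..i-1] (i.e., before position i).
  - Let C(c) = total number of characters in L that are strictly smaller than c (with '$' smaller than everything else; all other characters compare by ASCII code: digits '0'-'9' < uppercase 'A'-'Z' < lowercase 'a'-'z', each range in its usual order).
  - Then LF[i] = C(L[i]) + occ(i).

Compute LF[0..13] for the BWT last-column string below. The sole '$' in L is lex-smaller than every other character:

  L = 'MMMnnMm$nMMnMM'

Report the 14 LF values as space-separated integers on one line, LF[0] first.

Answer: 1 2 3 10 11 4 9 0 12 5 6 13 7 8

Derivation:
Char counts: '$':1, 'M':8, 'm':1, 'n':4
C (first-col start): C('$')=0, C('M')=1, C('m')=9, C('n')=10
L[0]='M': occ=0, LF[0]=C('M')+0=1+0=1
L[1]='M': occ=1, LF[1]=C('M')+1=1+1=2
L[2]='M': occ=2, LF[2]=C('M')+2=1+2=3
L[3]='n': occ=0, LF[3]=C('n')+0=10+0=10
L[4]='n': occ=1, LF[4]=C('n')+1=10+1=11
L[5]='M': occ=3, LF[5]=C('M')+3=1+3=4
L[6]='m': occ=0, LF[6]=C('m')+0=9+0=9
L[7]='$': occ=0, LF[7]=C('$')+0=0+0=0
L[8]='n': occ=2, LF[8]=C('n')+2=10+2=12
L[9]='M': occ=4, LF[9]=C('M')+4=1+4=5
L[10]='M': occ=5, LF[10]=C('M')+5=1+5=6
L[11]='n': occ=3, LF[11]=C('n')+3=10+3=13
L[12]='M': occ=6, LF[12]=C('M')+6=1+6=7
L[13]='M': occ=7, LF[13]=C('M')+7=1+7=8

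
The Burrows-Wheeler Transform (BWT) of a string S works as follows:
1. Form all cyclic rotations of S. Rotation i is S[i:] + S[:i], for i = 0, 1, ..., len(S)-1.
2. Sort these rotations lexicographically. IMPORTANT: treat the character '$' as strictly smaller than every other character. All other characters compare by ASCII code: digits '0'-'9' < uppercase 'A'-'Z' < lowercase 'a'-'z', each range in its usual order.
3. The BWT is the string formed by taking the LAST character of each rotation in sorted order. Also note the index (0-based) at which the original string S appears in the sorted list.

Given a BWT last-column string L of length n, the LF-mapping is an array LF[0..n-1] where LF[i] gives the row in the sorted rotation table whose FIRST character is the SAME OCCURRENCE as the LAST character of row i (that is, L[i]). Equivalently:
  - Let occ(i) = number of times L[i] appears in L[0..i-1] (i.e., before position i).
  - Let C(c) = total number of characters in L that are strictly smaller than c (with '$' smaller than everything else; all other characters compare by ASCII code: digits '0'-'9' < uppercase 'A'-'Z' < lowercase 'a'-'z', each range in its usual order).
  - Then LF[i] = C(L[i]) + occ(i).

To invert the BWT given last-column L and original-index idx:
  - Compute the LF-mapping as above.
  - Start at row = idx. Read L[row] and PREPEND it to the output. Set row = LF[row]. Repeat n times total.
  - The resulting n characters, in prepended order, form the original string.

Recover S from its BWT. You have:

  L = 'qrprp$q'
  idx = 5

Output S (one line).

Answer: rppqrq$

Derivation:
LF mapping: 3 5 1 6 2 0 4
Walk LF starting at row 5, prepending L[row]:
  step 1: row=5, L[5]='$', prepend. Next row=LF[5]=0
  step 2: row=0, L[0]='q', prepend. Next row=LF[0]=3
  step 3: row=3, L[3]='r', prepend. Next row=LF[3]=6
  step 4: row=6, L[6]='q', prepend. Next row=LF[6]=4
  step 5: row=4, L[4]='p', prepend. Next row=LF[4]=2
  step 6: row=2, L[2]='p', prepend. Next row=LF[2]=1
  step 7: row=1, L[1]='r', prepend. Next row=LF[1]=5
Reversed output: rppqrq$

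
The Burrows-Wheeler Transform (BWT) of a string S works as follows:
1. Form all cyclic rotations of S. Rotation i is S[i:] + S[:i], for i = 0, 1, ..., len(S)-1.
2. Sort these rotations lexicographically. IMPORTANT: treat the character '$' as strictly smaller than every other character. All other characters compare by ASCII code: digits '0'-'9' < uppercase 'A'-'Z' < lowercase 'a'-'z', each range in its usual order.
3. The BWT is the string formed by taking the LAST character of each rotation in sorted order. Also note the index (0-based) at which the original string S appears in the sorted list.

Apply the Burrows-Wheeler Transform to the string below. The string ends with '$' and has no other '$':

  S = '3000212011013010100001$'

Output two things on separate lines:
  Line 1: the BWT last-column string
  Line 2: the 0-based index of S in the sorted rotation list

All 23 rotations (rotation i = S[i:]+S[:i]):
  rot[0] = 3000212011013010100001$
  rot[1] = 000212011013010100001$3
  rot[2] = 00212011013010100001$30
  rot[3] = 0212011013010100001$300
  rot[4] = 212011013010100001$3000
  rot[5] = 12011013010100001$30002
  rot[6] = 2011013010100001$300021
  rot[7] = 011013010100001$3000212
  rot[8] = 11013010100001$30002120
  rot[9] = 1013010100001$300021201
  rot[10] = 013010100001$3000212011
  rot[11] = 13010100001$30002120110
  rot[12] = 3010100001$300021201101
  rot[13] = 010100001$3000212011013
  rot[14] = 10100001$30002120110130
  rot[15] = 0100001$300021201101301
  rot[16] = 100001$3000212011013010
  rot[17] = 00001$30002120110130101
  rot[18] = 0001$300021201101301010
  rot[19] = 001$3000212011013010100
  rot[20] = 01$30002120110130101000
  rot[21] = 1$300021201101301010000
  rot[22] = $3000212011013010100001
Sorted (with $ < everything):
  sorted[0] = $3000212011013010100001  (last char: '1')
  sorted[1] = 00001$30002120110130101  (last char: '1')
  sorted[2] = 0001$300021201101301010  (last char: '0')
  sorted[3] = 000212011013010100001$3  (last char: '3')
  sorted[4] = 001$3000212011013010100  (last char: '0')
  sorted[5] = 00212011013010100001$30  (last char: '0')
  sorted[6] = 01$30002120110130101000  (last char: '0')
  sorted[7] = 0100001$300021201101301  (last char: '1')
  sorted[8] = 010100001$3000212011013  (last char: '3')
  sorted[9] = 011013010100001$3000212  (last char: '2')
  sorted[10] = 013010100001$3000212011  (last char: '1')
  sorted[11] = 0212011013010100001$300  (last char: '0')
  sorted[12] = 1$300021201101301010000  (last char: '0')
  sorted[13] = 100001$3000212011013010  (last char: '0')
  sorted[14] = 10100001$30002120110130  (last char: '0')
  sorted[15] = 1013010100001$300021201  (last char: '1')
  sorted[16] = 11013010100001$30002120  (last char: '0')
  sorted[17] = 12011013010100001$30002  (last char: '2')
  sorted[18] = 13010100001$30002120110  (last char: '0')
  sorted[19] = 2011013010100001$300021  (last char: '1')
  sorted[20] = 212011013010100001$3000  (last char: '0')
  sorted[21] = 3000212011013010100001$  (last char: '$')
  sorted[22] = 3010100001$300021201101  (last char: '1')
Last column: 110300013210000102010$1
Original string S is at sorted index 21

Answer: 110300013210000102010$1
21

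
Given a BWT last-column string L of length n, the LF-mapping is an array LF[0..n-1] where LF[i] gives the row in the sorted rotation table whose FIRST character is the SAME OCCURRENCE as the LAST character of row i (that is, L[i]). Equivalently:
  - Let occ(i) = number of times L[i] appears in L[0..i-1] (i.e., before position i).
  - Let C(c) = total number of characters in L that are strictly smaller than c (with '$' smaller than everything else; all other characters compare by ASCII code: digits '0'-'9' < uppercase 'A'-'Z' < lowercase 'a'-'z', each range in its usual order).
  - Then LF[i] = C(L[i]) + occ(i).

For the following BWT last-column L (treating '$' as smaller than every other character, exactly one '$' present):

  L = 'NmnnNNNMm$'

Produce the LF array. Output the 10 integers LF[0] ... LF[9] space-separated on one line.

Char counts: '$':1, 'M':1, 'N':4, 'm':2, 'n':2
C (first-col start): C('$')=0, C('M')=1, C('N')=2, C('m')=6, C('n')=8
L[0]='N': occ=0, LF[0]=C('N')+0=2+0=2
L[1]='m': occ=0, LF[1]=C('m')+0=6+0=6
L[2]='n': occ=0, LF[2]=C('n')+0=8+0=8
L[3]='n': occ=1, LF[3]=C('n')+1=8+1=9
L[4]='N': occ=1, LF[4]=C('N')+1=2+1=3
L[5]='N': occ=2, LF[5]=C('N')+2=2+2=4
L[6]='N': occ=3, LF[6]=C('N')+3=2+3=5
L[7]='M': occ=0, LF[7]=C('M')+0=1+0=1
L[8]='m': occ=1, LF[8]=C('m')+1=6+1=7
L[9]='$': occ=0, LF[9]=C('$')+0=0+0=0

Answer: 2 6 8 9 3 4 5 1 7 0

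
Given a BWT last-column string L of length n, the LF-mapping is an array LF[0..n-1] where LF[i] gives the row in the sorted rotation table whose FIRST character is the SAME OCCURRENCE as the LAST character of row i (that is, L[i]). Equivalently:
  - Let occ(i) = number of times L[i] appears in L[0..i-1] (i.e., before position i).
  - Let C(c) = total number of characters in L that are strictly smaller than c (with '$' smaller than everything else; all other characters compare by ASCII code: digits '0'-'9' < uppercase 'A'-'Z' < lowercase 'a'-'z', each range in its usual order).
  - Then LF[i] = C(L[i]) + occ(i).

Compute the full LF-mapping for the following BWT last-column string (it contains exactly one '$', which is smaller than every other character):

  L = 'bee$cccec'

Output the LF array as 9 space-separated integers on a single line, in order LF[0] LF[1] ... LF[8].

Answer: 1 6 7 0 2 3 4 8 5

Derivation:
Char counts: '$':1, 'b':1, 'c':4, 'e':3
C (first-col start): C('$')=0, C('b')=1, C('c')=2, C('e')=6
L[0]='b': occ=0, LF[0]=C('b')+0=1+0=1
L[1]='e': occ=0, LF[1]=C('e')+0=6+0=6
L[2]='e': occ=1, LF[2]=C('e')+1=6+1=7
L[3]='$': occ=0, LF[3]=C('$')+0=0+0=0
L[4]='c': occ=0, LF[4]=C('c')+0=2+0=2
L[5]='c': occ=1, LF[5]=C('c')+1=2+1=3
L[6]='c': occ=2, LF[6]=C('c')+2=2+2=4
L[7]='e': occ=2, LF[7]=C('e')+2=6+2=8
L[8]='c': occ=3, LF[8]=C('c')+3=2+3=5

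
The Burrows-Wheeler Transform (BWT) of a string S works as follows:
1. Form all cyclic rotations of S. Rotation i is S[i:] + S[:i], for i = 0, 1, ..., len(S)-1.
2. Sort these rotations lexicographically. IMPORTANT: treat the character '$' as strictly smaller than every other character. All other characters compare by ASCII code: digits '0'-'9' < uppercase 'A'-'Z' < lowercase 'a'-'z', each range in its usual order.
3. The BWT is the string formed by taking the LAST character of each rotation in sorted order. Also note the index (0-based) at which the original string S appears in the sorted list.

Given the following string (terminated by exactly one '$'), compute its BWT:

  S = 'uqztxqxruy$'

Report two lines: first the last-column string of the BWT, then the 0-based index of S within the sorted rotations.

Answer: yxuxz$rtquq
5

Derivation:
All 11 rotations (rotation i = S[i:]+S[:i]):
  rot[0] = uqztxqxruy$
  rot[1] = qztxqxruy$u
  rot[2] = ztxqxruy$uq
  rot[3] = txqxruy$uqz
  rot[4] = xqxruy$uqzt
  rot[5] = qxruy$uqztx
  rot[6] = xruy$uqztxq
  rot[7] = ruy$uqztxqx
  rot[8] = uy$uqztxqxr
  rot[9] = y$uqztxqxru
  rot[10] = $uqztxqxruy
Sorted (with $ < everything):
  sorted[0] = $uqztxqxruy  (last char: 'y')
  sorted[1] = qxruy$uqztx  (last char: 'x')
  sorted[2] = qztxqxruy$u  (last char: 'u')
  sorted[3] = ruy$uqztxqx  (last char: 'x')
  sorted[4] = txqxruy$uqz  (last char: 'z')
  sorted[5] = uqztxqxruy$  (last char: '$')
  sorted[6] = uy$uqztxqxr  (last char: 'r')
  sorted[7] = xqxruy$uqzt  (last char: 't')
  sorted[8] = xruy$uqztxq  (last char: 'q')
  sorted[9] = y$uqztxqxru  (last char: 'u')
  sorted[10] = ztxqxruy$uq  (last char: 'q')
Last column: yxuxz$rtquq
Original string S is at sorted index 5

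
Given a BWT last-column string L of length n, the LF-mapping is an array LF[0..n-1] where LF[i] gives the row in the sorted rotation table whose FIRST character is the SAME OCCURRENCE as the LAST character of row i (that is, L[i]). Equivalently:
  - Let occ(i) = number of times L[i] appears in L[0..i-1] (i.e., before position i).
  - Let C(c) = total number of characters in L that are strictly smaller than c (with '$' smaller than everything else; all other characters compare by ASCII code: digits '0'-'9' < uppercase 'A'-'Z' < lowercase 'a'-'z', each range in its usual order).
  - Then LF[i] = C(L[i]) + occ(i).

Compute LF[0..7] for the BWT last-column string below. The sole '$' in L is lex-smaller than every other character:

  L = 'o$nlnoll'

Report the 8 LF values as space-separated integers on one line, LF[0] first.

Answer: 6 0 4 1 5 7 2 3

Derivation:
Char counts: '$':1, 'l':3, 'n':2, 'o':2
C (first-col start): C('$')=0, C('l')=1, C('n')=4, C('o')=6
L[0]='o': occ=0, LF[0]=C('o')+0=6+0=6
L[1]='$': occ=0, LF[1]=C('$')+0=0+0=0
L[2]='n': occ=0, LF[2]=C('n')+0=4+0=4
L[3]='l': occ=0, LF[3]=C('l')+0=1+0=1
L[4]='n': occ=1, LF[4]=C('n')+1=4+1=5
L[5]='o': occ=1, LF[5]=C('o')+1=6+1=7
L[6]='l': occ=1, LF[6]=C('l')+1=1+1=2
L[7]='l': occ=2, LF[7]=C('l')+2=1+2=3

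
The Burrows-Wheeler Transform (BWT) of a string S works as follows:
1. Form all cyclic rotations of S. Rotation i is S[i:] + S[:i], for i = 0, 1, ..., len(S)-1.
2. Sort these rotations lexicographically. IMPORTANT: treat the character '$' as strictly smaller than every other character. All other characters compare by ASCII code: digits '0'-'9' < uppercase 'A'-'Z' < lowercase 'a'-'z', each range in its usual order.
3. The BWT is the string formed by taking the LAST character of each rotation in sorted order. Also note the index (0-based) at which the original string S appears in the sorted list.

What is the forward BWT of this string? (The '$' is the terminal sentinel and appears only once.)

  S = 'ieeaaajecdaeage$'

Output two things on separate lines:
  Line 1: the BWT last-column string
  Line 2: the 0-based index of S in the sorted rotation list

All 16 rotations (rotation i = S[i:]+S[:i]):
  rot[0] = ieeaaajecdaeage$
  rot[1] = eeaaajecdaeage$i
  rot[2] = eaaajecdaeage$ie
  rot[3] = aaajecdaeage$iee
  rot[4] = aajecdaeage$ieea
  rot[5] = ajecdaeage$ieeaa
  rot[6] = jecdaeage$ieeaaa
  rot[7] = ecdaeage$ieeaaaj
  rot[8] = cdaeage$ieeaaaje
  rot[9] = daeage$ieeaaajec
  rot[10] = aeage$ieeaaajecd
  rot[11] = eage$ieeaaajecda
  rot[12] = age$ieeaaajecdae
  rot[13] = ge$ieeaaajecdaea
  rot[14] = e$ieeaaajecdaeag
  rot[15] = $ieeaaajecdaeage
Sorted (with $ < everything):
  sorted[0] = $ieeaaajecdaeage  (last char: 'e')
  sorted[1] = aaajecdaeage$iee  (last char: 'e')
  sorted[2] = aajecdaeage$ieea  (last char: 'a')
  sorted[3] = aeage$ieeaaajecd  (last char: 'd')
  sorted[4] = age$ieeaaajecdae  (last char: 'e')
  sorted[5] = ajecdaeage$ieeaa  (last char: 'a')
  sorted[6] = cdaeage$ieeaaaje  (last char: 'e')
  sorted[7] = daeage$ieeaaajec  (last char: 'c')
  sorted[8] = e$ieeaaajecdaeag  (last char: 'g')
  sorted[9] = eaaajecdaeage$ie  (last char: 'e')
  sorted[10] = eage$ieeaaajecda  (last char: 'a')
  sorted[11] = ecdaeage$ieeaaaj  (last char: 'j')
  sorted[12] = eeaaajecdaeage$i  (last char: 'i')
  sorted[13] = ge$ieeaaajecdaea  (last char: 'a')
  sorted[14] = ieeaaajecdaeage$  (last char: '$')
  sorted[15] = jecdaeage$ieeaaa  (last char: 'a')
Last column: eeadeaecgeajia$a
Original string S is at sorted index 14

Answer: eeadeaecgeajia$a
14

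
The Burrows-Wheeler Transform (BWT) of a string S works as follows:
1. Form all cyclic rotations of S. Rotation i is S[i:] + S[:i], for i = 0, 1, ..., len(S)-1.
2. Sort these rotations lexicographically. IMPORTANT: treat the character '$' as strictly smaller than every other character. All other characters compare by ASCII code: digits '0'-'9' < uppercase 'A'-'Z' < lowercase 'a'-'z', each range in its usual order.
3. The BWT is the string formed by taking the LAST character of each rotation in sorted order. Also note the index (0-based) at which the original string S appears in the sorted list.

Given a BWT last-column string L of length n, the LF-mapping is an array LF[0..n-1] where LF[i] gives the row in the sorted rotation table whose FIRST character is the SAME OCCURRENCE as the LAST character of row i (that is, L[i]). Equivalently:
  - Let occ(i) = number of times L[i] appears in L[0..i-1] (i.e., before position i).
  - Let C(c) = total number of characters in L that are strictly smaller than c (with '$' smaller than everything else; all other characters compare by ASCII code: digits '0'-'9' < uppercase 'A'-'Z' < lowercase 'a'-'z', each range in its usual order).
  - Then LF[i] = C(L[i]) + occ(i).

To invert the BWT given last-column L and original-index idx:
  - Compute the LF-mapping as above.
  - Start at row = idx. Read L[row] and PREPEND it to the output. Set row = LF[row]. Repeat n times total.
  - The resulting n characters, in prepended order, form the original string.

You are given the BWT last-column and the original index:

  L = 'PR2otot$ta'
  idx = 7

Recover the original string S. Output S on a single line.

Answer: tattooR2P$

Derivation:
LF mapping: 2 3 1 5 7 6 8 0 9 4
Walk LF starting at row 7, prepending L[row]:
  step 1: row=7, L[7]='$', prepend. Next row=LF[7]=0
  step 2: row=0, L[0]='P', prepend. Next row=LF[0]=2
  step 3: row=2, L[2]='2', prepend. Next row=LF[2]=1
  step 4: row=1, L[1]='R', prepend. Next row=LF[1]=3
  step 5: row=3, L[3]='o', prepend. Next row=LF[3]=5
  step 6: row=5, L[5]='o', prepend. Next row=LF[5]=6
  step 7: row=6, L[6]='t', prepend. Next row=LF[6]=8
  step 8: row=8, L[8]='t', prepend. Next row=LF[8]=9
  step 9: row=9, L[9]='a', prepend. Next row=LF[9]=4
  step 10: row=4, L[4]='t', prepend. Next row=LF[4]=7
Reversed output: tattooR2P$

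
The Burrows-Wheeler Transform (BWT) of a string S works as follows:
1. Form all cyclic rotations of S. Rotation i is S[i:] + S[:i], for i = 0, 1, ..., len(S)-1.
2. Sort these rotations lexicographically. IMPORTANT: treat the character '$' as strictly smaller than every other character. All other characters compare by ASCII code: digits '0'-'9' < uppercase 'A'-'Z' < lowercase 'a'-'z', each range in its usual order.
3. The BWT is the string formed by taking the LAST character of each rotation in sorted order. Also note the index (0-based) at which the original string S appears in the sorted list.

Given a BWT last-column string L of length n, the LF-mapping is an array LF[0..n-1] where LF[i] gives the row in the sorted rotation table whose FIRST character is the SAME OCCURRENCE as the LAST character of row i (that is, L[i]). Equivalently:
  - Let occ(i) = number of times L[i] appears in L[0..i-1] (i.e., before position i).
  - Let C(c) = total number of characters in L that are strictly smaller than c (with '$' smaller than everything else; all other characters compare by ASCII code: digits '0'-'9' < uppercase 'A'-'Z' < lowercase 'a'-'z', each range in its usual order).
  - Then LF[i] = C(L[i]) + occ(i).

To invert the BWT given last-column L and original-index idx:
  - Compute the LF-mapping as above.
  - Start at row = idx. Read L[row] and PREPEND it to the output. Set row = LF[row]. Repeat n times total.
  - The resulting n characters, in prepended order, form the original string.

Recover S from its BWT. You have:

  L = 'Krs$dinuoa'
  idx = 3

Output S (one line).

Answer: dinosaurK$

Derivation:
LF mapping: 1 7 8 0 3 4 5 9 6 2
Walk LF starting at row 3, prepending L[row]:
  step 1: row=3, L[3]='$', prepend. Next row=LF[3]=0
  step 2: row=0, L[0]='K', prepend. Next row=LF[0]=1
  step 3: row=1, L[1]='r', prepend. Next row=LF[1]=7
  step 4: row=7, L[7]='u', prepend. Next row=LF[7]=9
  step 5: row=9, L[9]='a', prepend. Next row=LF[9]=2
  step 6: row=2, L[2]='s', prepend. Next row=LF[2]=8
  step 7: row=8, L[8]='o', prepend. Next row=LF[8]=6
  step 8: row=6, L[6]='n', prepend. Next row=LF[6]=5
  step 9: row=5, L[5]='i', prepend. Next row=LF[5]=4
  step 10: row=4, L[4]='d', prepend. Next row=LF[4]=3
Reversed output: dinosaurK$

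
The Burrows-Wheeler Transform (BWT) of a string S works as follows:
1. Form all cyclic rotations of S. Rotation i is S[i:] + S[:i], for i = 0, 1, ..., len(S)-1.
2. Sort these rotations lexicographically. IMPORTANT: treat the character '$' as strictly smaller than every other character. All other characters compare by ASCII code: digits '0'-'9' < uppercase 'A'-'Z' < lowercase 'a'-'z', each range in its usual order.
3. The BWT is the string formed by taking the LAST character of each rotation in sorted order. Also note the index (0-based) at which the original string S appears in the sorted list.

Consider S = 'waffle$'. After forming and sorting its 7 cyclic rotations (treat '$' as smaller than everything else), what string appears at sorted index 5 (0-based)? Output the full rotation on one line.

All 7 rotations (rotation i = S[i:]+S[:i]):
  rot[0] = waffle$
  rot[1] = affle$w
  rot[2] = ffle$wa
  rot[3] = fle$waf
  rot[4] = le$waff
  rot[5] = e$waffl
  rot[6] = $waffle
Sorted (with $ < everything):
  sorted[0] = $waffle
  sorted[1] = affle$w
  sorted[2] = e$waffl
  sorted[3] = ffle$wa
  sorted[4] = fle$waf
  sorted[5] = le$waff
  sorted[6] = waffle$
sorted[5] = le$waff

Answer: le$waff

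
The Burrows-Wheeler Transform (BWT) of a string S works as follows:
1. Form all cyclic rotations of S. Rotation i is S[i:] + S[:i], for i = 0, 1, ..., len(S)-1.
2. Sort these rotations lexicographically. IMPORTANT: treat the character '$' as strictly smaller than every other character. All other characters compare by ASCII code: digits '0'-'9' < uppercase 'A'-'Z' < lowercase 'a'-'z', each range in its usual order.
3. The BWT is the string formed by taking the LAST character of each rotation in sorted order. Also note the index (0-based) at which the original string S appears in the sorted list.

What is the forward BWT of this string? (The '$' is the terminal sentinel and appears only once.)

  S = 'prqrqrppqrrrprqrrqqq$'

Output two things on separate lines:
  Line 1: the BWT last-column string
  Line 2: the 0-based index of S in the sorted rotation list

All 21 rotations (rotation i = S[i:]+S[:i]):
  rot[0] = prqrqrppqrrrprqrrqqq$
  rot[1] = rqrqrppqrrrprqrrqqq$p
  rot[2] = qrqrppqrrrprqrrqqq$pr
  rot[3] = rqrppqrrrprqrrqqq$prq
  rot[4] = qrppqrrrprqrrqqq$prqr
  rot[5] = rppqrrrprqrrqqq$prqrq
  rot[6] = ppqrrrprqrrqqq$prqrqr
  rot[7] = pqrrrprqrrqqq$prqrqrp
  rot[8] = qrrrprqrrqqq$prqrqrpp
  rot[9] = rrrprqrrqqq$prqrqrppq
  rot[10] = rrprqrrqqq$prqrqrppqr
  rot[11] = rprqrrqqq$prqrqrppqrr
  rot[12] = prqrrqqq$prqrqrppqrrr
  rot[13] = rqrrqqq$prqrqrppqrrrp
  rot[14] = qrrqqq$prqrqrppqrrrpr
  rot[15] = rrqqq$prqrqrppqrrrprq
  rot[16] = rqqq$prqrqrppqrrrprqr
  rot[17] = qqq$prqrqrppqrrrprqrr
  rot[18] = qq$prqrqrppqrrrprqrrq
  rot[19] = q$prqrqrppqrrrprqrrqq
  rot[20] = $prqrqrppqrrrprqrrqqq
Sorted (with $ < everything):
  sorted[0] = $prqrqrppqrrrprqrrqqq  (last char: 'q')
  sorted[1] = ppqrrrprqrrqqq$prqrqr  (last char: 'r')
  sorted[2] = pqrrrprqrrqqq$prqrqrp  (last char: 'p')
  sorted[3] = prqrqrppqrrrprqrrqqq$  (last char: '$')
  sorted[4] = prqrrqqq$prqrqrppqrrr  (last char: 'r')
  sorted[5] = q$prqrqrppqrrrprqrrqq  (last char: 'q')
  sorted[6] = qq$prqrqrppqrrrprqrrq  (last char: 'q')
  sorted[7] = qqq$prqrqrppqrrrprqrr  (last char: 'r')
  sorted[8] = qrppqrrrprqrrqqq$prqr  (last char: 'r')
  sorted[9] = qrqrppqrrrprqrrqqq$pr  (last char: 'r')
  sorted[10] = qrrqqq$prqrqrppqrrrpr  (last char: 'r')
  sorted[11] = qrrrprqrrqqq$prqrqrpp  (last char: 'p')
  sorted[12] = rppqrrrprqrrqqq$prqrq  (last char: 'q')
  sorted[13] = rprqrrqqq$prqrqrppqrr  (last char: 'r')
  sorted[14] = rqqq$prqrqrppqrrrprqr  (last char: 'r')
  sorted[15] = rqrppqrrrprqrrqqq$prq  (last char: 'q')
  sorted[16] = rqrqrppqrrrprqrrqqq$p  (last char: 'p')
  sorted[17] = rqrrqqq$prqrqrppqrrrp  (last char: 'p')
  sorted[18] = rrprqrrqqq$prqrqrppqr  (last char: 'r')
  sorted[19] = rrqqq$prqrqrppqrrrprq  (last char: 'q')
  sorted[20] = rrrprqrrqqq$prqrqrppq  (last char: 'q')
Last column: qrp$rqqrrrrpqrrqpprqq
Original string S is at sorted index 3

Answer: qrp$rqqrrrrpqrrqpprqq
3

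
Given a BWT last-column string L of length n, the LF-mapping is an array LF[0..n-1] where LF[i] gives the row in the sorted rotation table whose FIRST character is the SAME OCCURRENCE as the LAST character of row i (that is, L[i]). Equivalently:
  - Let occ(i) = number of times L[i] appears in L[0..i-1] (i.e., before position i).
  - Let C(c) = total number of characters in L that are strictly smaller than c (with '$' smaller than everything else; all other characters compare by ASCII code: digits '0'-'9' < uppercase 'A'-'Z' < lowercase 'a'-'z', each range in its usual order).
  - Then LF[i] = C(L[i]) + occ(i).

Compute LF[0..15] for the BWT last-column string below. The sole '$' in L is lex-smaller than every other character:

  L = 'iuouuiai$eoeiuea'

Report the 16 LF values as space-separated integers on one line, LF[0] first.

Char counts: '$':1, 'a':2, 'e':3, 'i':4, 'o':2, 'u':4
C (first-col start): C('$')=0, C('a')=1, C('e')=3, C('i')=6, C('o')=10, C('u')=12
L[0]='i': occ=0, LF[0]=C('i')+0=6+0=6
L[1]='u': occ=0, LF[1]=C('u')+0=12+0=12
L[2]='o': occ=0, LF[2]=C('o')+0=10+0=10
L[3]='u': occ=1, LF[3]=C('u')+1=12+1=13
L[4]='u': occ=2, LF[4]=C('u')+2=12+2=14
L[5]='i': occ=1, LF[5]=C('i')+1=6+1=7
L[6]='a': occ=0, LF[6]=C('a')+0=1+0=1
L[7]='i': occ=2, LF[7]=C('i')+2=6+2=8
L[8]='$': occ=0, LF[8]=C('$')+0=0+0=0
L[9]='e': occ=0, LF[9]=C('e')+0=3+0=3
L[10]='o': occ=1, LF[10]=C('o')+1=10+1=11
L[11]='e': occ=1, LF[11]=C('e')+1=3+1=4
L[12]='i': occ=3, LF[12]=C('i')+3=6+3=9
L[13]='u': occ=3, LF[13]=C('u')+3=12+3=15
L[14]='e': occ=2, LF[14]=C('e')+2=3+2=5
L[15]='a': occ=1, LF[15]=C('a')+1=1+1=2

Answer: 6 12 10 13 14 7 1 8 0 3 11 4 9 15 5 2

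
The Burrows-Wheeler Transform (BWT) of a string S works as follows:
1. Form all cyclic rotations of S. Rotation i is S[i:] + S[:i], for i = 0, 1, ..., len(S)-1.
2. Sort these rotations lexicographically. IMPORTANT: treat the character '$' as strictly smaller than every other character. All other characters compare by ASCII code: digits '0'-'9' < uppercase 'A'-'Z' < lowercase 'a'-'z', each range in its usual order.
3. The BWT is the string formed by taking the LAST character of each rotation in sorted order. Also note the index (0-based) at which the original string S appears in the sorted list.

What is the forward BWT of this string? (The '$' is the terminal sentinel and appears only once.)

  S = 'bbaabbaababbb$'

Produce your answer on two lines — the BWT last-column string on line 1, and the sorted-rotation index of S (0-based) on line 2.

Answer: bbbaabbbbaba$a
12

Derivation:
All 14 rotations (rotation i = S[i:]+S[:i]):
  rot[0] = bbaabbaababbb$
  rot[1] = baabbaababbb$b
  rot[2] = aabbaababbb$bb
  rot[3] = abbaababbb$bba
  rot[4] = bbaababbb$bbaa
  rot[5] = baababbb$bbaab
  rot[6] = aababbb$bbaabb
  rot[7] = ababbb$bbaabba
  rot[8] = babbb$bbaabbaa
  rot[9] = abbb$bbaabbaab
  rot[10] = bbb$bbaabbaaba
  rot[11] = bb$bbaabbaabab
  rot[12] = b$bbaabbaababb
  rot[13] = $bbaabbaababbb
Sorted (with $ < everything):
  sorted[0] = $bbaabbaababbb  (last char: 'b')
  sorted[1] = aababbb$bbaabb  (last char: 'b')
  sorted[2] = aabbaababbb$bb  (last char: 'b')
  sorted[3] = ababbb$bbaabba  (last char: 'a')
  sorted[4] = abbaababbb$bba  (last char: 'a')
  sorted[5] = abbb$bbaabbaab  (last char: 'b')
  sorted[6] = b$bbaabbaababb  (last char: 'b')
  sorted[7] = baababbb$bbaab  (last char: 'b')
  sorted[8] = baabbaababbb$b  (last char: 'b')
  sorted[9] = babbb$bbaabbaa  (last char: 'a')
  sorted[10] = bb$bbaabbaabab  (last char: 'b')
  sorted[11] = bbaababbb$bbaa  (last char: 'a')
  sorted[12] = bbaabbaababbb$  (last char: '$')
  sorted[13] = bbb$bbaabbaaba  (last char: 'a')
Last column: bbbaabbbbaba$a
Original string S is at sorted index 12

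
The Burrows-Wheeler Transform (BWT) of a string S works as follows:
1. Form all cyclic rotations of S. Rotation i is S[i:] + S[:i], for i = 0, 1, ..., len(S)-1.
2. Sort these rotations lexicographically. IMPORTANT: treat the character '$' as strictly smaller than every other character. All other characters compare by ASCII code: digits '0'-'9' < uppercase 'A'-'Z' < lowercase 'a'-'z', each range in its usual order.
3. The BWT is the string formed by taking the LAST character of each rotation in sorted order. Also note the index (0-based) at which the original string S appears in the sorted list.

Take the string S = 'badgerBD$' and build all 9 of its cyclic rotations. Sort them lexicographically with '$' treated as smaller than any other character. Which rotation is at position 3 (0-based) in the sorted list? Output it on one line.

All 9 rotations (rotation i = S[i:]+S[:i]):
  rot[0] = badgerBD$
  rot[1] = adgerBD$b
  rot[2] = dgerBD$ba
  rot[3] = gerBD$bad
  rot[4] = erBD$badg
  rot[5] = rBD$badge
  rot[6] = BD$badger
  rot[7] = D$badgerB
  rot[8] = $badgerBD
Sorted (with $ < everything):
  sorted[0] = $badgerBD
  sorted[1] = BD$badger
  sorted[2] = D$badgerB
  sorted[3] = adgerBD$b
  sorted[4] = badgerBD$
  sorted[5] = dgerBD$ba
  sorted[6] = erBD$badg
  sorted[7] = gerBD$bad
  sorted[8] = rBD$badge
sorted[3] = adgerBD$b

Answer: adgerBD$b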